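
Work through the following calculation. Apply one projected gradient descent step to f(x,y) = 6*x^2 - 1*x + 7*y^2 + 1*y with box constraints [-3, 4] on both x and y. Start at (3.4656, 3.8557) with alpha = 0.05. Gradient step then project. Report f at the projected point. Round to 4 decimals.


Step 1: Compute gradient at (3.4656, 3.8557).
grad_x = 2*6*3.4656 - 1 = 40.5872
grad_y = 2*7*3.8557 + 1 = 54.9798
Step 2: Gradient step.
x_raw = 3.4656 - 0.05*40.5872 = 1.4362
y_raw = 3.8557 - 0.05*54.9798 = 1.1067
Step 3: Project onto [-3, 4].
x_proj = clip(1.4362) = 1.4362
y_proj = clip(1.1067) = 1.1067
Step 4: Evaluate f.
f(1.4362, 1.1067) = 20.6208


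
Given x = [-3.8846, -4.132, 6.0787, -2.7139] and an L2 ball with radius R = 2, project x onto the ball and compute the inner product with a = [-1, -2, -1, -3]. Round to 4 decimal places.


Step 1: Compute ||x|| (intermediates to 6 decimals).
||x|| = sqrt((-3.8846)^2 + (-4.132)^2 + 6.0787^2 + (-2.7139)^2) = 8.745249
Step 2: Project.
Since ||x|| > R, scale = R/||x|| = 2/8.745249 = 0.228696, proj(x) = scale * x
proj(x) = [-0.888392, -0.944972, 1.390174, -0.620658]
Step 3: Dot product.
a^T * proj(x) = -1*(-0.888392) - 2*(-0.944972) - 1*1.390174 - 3*(-0.620658) = 3.2501


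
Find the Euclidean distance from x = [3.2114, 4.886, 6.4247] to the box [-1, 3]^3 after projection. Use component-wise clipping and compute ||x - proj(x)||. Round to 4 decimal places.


Project each component onto [-1, 3].
clip(3.2114) = 3.0, clip(4.886) = 3.0, clip(6.4247) = 3.0
Projection = [3.0, 3.0, 3.0]
Squared diffs: [0.0447, 3.557, 11.7286]
Distance = sqrt(15.3303) = 3.9154


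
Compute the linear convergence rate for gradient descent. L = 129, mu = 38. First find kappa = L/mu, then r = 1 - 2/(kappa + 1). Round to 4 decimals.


Step 1: Compute the condition number.
kappa = L/mu = 129/38 = 3.3947
Step 2: Compute the convergence rate.
r = 1 - 2/(kappa + 1) = 1 - 2*mu/(L + mu) = (L - mu)/(L + mu) = 91/167 = 0.5449


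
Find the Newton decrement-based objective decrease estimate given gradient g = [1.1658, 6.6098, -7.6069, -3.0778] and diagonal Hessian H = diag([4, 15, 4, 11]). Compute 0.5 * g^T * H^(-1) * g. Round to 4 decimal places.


Step 1: H is diagonal, so H^(-1) * g = [0.2915, 0.4407, -1.9017, -0.2798].
Step 2: g^T H^(-1) g = sum_i g_i^2 / H_ii
  = (1.1658)^2/4 + (6.6098)^2/15 + (-7.6069)^2/4 + (-3.0778)^2/11
  = 0.3398 + 2.9126 + 14.4662 + 0.8612 = 18.5798
Step 3: Objective decrease = 0.5 * g^T H^(-1) g = 9.2899


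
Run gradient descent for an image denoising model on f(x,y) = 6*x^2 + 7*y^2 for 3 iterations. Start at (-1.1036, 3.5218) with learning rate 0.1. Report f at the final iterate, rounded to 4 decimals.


Gradient descent on f(x,y) = 6*x^2 + 7*y^2.
Starting point: (-1.1036, 3.5218), alpha = 0.1
Step 1: grad_x = 2*6*-1.1036 = -13.2432, grad_y = 2*7*3.5218 = 49.3052
  x_1 = -1.1036 - 0.1*-13.2432 = 0.2207
  y_1 = 3.5218 - 0.1*49.3052 = -1.4087
Step 2: grad_x = 2*6*0.2207 = 2.6486, grad_y = 2*7*-1.4087 = -19.7221
  x_2 = 0.2207 - 0.1*2.6486 = -0.0441
  y_2 = -1.4087 - 0.1*-19.7221 = 0.5635
Step 3: grad_x = 2*6*-0.0441 = -0.5297, grad_y = 2*7*0.5635 = 7.8888
  x_3 = -0.0441 - 0.1*-0.5297 = 0.0088
  y_3 = 0.5635 - 0.1*7.8888 = -0.2254
f(0.0088, -0.2254) = 6*0.0088^2 + 7*(-0.2254)^2 = 0.3561


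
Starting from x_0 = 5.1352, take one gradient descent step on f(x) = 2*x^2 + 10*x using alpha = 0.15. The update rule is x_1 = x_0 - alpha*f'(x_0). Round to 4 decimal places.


We compute the gradient at x_0 and apply the update.
f'(x) = 4*x + 10
f'(5.1352) = 4*5.1352 + 10 = 30.5408
x_1 = 5.1352 - 0.15*30.5408 = 0.5541


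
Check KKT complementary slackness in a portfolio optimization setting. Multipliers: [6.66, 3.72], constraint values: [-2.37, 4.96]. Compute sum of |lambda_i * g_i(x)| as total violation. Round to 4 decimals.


KKT complementary slackness check:
lambda_1 * g_1 = 6.66 * -2.37 = -15.7842
lambda_2 * g_2 = 3.72 * 4.96 = 18.4512
Total violation = 15.7842 + 18.4512 = 34.2354


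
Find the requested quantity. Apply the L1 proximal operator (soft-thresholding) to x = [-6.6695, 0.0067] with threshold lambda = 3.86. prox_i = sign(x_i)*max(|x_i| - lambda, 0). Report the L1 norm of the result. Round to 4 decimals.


Soft-thresholding with lambda = 3.86:
prox(-6.6695) = sign(-6.6695)*max(|-6.6695| - 3.86, 0) = -2.8095
prox(0.0067) = sign(0.0067)*max(|0.0067| - 3.86, 0) = 0.0
prox(x) = [-2.8095, 0.0]
||prox(x)||_1 = 2.8095 + 0.0 = 2.8095


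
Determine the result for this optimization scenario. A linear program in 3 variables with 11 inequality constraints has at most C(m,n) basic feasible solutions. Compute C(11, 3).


Each vertex corresponds to some choice of n active constraints out of m, so the number of vertices is at most C(m, n) = m! / (n!(m-n)!).
m = 11, n = 3
Numerator: 11 * 10 * 9
Denominator: 3! = 6
C(11, 3) = 165


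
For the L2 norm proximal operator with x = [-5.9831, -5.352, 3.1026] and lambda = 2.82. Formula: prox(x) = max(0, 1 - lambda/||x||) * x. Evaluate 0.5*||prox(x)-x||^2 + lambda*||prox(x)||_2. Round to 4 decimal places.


Step 1: Compute ||x||.
||x|| = 8.6062
Step 2: Compute scaling factor.
scale = max(0, 1 - 2.82/8.6062) = 0.6723
Step 3: prox(x) = [-4.0226, -3.5983, 2.086]
||prox(x)|| = 5.7862
Step 4: Proximal objective.
0.5*||prox-x||^2 = 3.9762
lambda*||prox|| = 16.3171
Total = 20.2934


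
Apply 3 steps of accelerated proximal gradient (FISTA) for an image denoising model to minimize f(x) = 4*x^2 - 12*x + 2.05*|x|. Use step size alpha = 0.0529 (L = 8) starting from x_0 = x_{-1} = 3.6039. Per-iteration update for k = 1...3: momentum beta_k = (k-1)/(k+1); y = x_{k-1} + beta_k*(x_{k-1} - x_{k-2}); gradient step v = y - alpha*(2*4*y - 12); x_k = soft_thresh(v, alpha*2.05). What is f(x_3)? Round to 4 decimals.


FISTA on f(x) = 4*x^2 - 12*x + 2.05*|x|
L = 8, alpha = 0.0529
Iteration 1: beta = 0.0, y = 3.6039 + 0.0*(3.6039 - 3.6039) = 3.6039
  grad(y) = 16.8312, v = y - alpha*grad = 2.7135
  prox(v) = soft_thresh(2.7135, 0.1084) = 2.6051
Iteration 2: beta = 0.3333, y = 2.6051 + 0.3333*(2.6051 - 3.6039) = 2.2721
  grad(y) = 6.1772, v = y - alpha*grad = 1.9454
  prox(v) = soft_thresh(1.9454, 0.1084) = 1.8369
Iteration 3: beta = 0.5, y = 1.8369 + 0.5*(1.8369 - 2.6051) = 1.4529
  grad(y) = -0.3772, v = y - alpha*grad = 1.4728
  prox(v) = soft_thresh(1.4728, 0.1084) = 1.3644
f(x_3) = 4*1.3644^2 - 12*1.3644 + 2.05*|1.3644| = -6.1295


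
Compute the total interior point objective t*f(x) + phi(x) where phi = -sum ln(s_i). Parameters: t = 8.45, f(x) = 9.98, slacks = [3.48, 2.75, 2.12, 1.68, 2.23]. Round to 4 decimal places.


Step 1: Compute log-barrier.
ln values: [1.247, 1.0116, 0.7514, 0.5188, 0.802]
phi = -(1.247 + 1.0116 + 0.7514 + 0.5188 + 0.802) = -4.3308
Step 2: Compute augmented objective.
t*f(x) = 8.45*9.98 = 84.331
Total = 84.331 - 4.3308 = 80.0002


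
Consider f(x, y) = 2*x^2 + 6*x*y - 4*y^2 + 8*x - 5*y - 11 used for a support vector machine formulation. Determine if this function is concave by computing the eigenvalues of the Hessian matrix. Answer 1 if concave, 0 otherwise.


The Hessian of f(x,y) = 2*x^2 + 6*x*y - 4*y^2 + 8*x - 5*y - 11 is:
H = [[4, 6], [6, -8]]
Trace = 4 - 8 = -4
Determinant = 4*-8 - (6)^2 = -68
Discriminant = (-4)^2 - 4*-68 = 288.0
Eigenvalues: lambda_1 = -10.4853, lambda_2 = 6.4853
The function is not concave.

0


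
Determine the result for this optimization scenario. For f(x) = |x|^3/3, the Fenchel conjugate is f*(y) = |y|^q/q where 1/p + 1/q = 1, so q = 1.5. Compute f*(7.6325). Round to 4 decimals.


The conjugate exponent q satisfies 1/p + 1/q = 1.
p = 3, so q = 3/(3 - 1) = 1.5
|y|^q = 7.6325^1.5 = 21.0863
f*(7.6325) = 21.0863 / 1.5 = 14.0575


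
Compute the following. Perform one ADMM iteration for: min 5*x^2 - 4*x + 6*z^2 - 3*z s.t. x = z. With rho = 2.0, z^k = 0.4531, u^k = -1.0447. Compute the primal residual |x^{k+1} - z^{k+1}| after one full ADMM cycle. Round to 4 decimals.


ADMM iteration with rho = 2.0, z^k = 0.4531, u^k = -1.0447
Step 1: x-update.
Minimize 5*x^2 - 4*x + (2.0/2)*(x - 0.4531 - 1.0447)^2
FOC: (2*5 + 2.0)*x = 4 + 2.0*(0.4531 + 1.0447)
x^{k+1} = 0.583
Step 2: z-update.
Minimize 6*z^2 - 3*z + (2.0/2)*(0.583 - z - 1.0447)^2
FOC: (2*6 + 2.0)*z = 3 + 2.0*(0.583 - 1.0447)
z^{k+1} = 0.1483
Step 3: u-update.
u^{k+1} = -1.0447 + 0.583 - 0.1483 = -0.6101
Step 4: Primal residual = |0.583 - 0.1483| = 0.4346


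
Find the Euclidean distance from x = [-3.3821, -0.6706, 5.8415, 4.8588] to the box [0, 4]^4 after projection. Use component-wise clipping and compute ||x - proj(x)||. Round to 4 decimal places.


Project each component onto [0, 4].
clip(-3.3821) = 0.0, clip(-0.6706) = 0.0, clip(5.8415) = 4.0, clip(4.8588) = 4.0
Projection = [0.0, 0.0, 4.0, 4.0]
Squared diffs: [11.4386, 0.4497, 3.3911, 0.7375]
Distance = sqrt(16.0169) = 4.0021


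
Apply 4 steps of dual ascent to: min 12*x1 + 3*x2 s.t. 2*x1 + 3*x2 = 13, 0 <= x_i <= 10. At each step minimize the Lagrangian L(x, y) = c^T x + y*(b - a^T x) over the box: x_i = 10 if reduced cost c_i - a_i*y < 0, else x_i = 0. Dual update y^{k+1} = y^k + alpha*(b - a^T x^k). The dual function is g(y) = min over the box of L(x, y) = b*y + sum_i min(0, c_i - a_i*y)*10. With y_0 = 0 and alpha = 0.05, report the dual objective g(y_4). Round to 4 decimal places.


Dual ascent for LP: min 12*x1 + 3*x2, 2*x1 + 3*x2 = 13, 0 <= x_i <= 10
Step 1: y^k = 0.0, reduced costs: (12.0, 3.0)
  x^k = (0.0, 0.0), subgradient = b - a^T x = 13.0
  y^{k+1} = 0.0 + 0.05*13.0 = 0.65
Step 2: y^k = 0.65, reduced costs: (10.7, 1.05)
  x^k = (0.0, 0.0), subgradient = b - a^T x = 13.0
  y^{k+1} = 0.65 + 0.05*13.0 = 1.3
Step 3: y^k = 1.3, reduced costs: (9.4, -0.9)
  x^k = (0.0, 10.0), subgradient = b - a^T x = -17.0
  y^{k+1} = 1.3 + 0.05*-17.0 = 0.45
Step 4: y^k = 0.45, reduced costs: (11.1, 1.65)
  x^k = (0.0, 0.0), subgradient = b - a^T x = 13.0
  y^{k+1} = 0.45 + 0.05*13.0 = 1.1
Dual objective at y_4 = 1.1: reduced costs (9.8, -0.3), box minimizer x = (0.0, 10.0)
g(y_4) = b*y + (c1 - a1*y)*x1 + (c2 - a2*y)*x2 = 13*1.1 + 9.8*0.0 + (-0.3)*10.0 = 14.3 + 0.0 - 3.0 = 11.3


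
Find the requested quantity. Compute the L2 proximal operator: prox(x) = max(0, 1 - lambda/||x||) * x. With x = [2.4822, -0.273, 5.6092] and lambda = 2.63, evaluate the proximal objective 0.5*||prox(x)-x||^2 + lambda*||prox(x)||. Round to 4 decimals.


Step 1: Compute ||x||.
||x|| = 6.1399
Step 2: Compute scaling factor.
scale = max(0, 1 - 2.63/6.1399) = 0.5717
Step 3: prox(x) = [1.419, -0.1561, 3.2065]
||prox(x)|| = 3.5099
Step 4: Proximal objective.
0.5*||prox-x||^2 = 3.4585
lambda*||prox|| = 9.231
Total = 12.6896


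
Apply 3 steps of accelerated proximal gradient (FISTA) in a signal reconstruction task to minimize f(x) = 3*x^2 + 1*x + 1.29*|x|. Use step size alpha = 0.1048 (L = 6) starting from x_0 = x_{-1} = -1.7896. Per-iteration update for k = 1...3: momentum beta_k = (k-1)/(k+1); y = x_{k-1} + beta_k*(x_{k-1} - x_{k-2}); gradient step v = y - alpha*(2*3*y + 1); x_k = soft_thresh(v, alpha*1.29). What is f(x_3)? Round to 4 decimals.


FISTA on f(x) = 3*x^2 + 1*x + 1.29*|x|
L = 6, alpha = 0.1048
Iteration 1: beta = 0.0, y = -1.7896 + 0.0*(-1.7896 + 1.7896) = -1.7896
  grad(y) = -9.7376, v = y - alpha*grad = -0.7691
  prox(v) = soft_thresh(-0.7691, 0.1352) = -0.6339
Iteration 2: beta = 0.3333, y = -0.6339 + 0.3333*(-0.6339 + 1.7896) = -0.2487
  grad(y) = -0.4921, v = y - alpha*grad = -0.1971
  prox(v) = soft_thresh(-0.1971, 0.1352) = -0.0619
Iteration 3: beta = 0.5, y = -0.0619 + 0.5*(-0.0619 + 0.6339) = 0.2241
  grad(y) = 2.3445, v = y - alpha*grad = -0.0216
  prox(v) = soft_thresh(-0.0216, 0.1352) = 0.0
f(x_3) = 3*0.0^2 + 1*0.0 + 1.29*|0.0| = 0.0


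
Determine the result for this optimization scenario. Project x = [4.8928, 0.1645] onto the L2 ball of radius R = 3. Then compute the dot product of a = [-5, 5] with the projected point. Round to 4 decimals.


Step 1: Compute ||x|| (intermediates to 6 decimals).
||x|| = sqrt(4.8928^2 + 0.1645^2) = 4.895565
Step 2: Project.
Since ||x|| > R, scale = R/||x|| = 3/4.895565 = 0.6128, proj(x) = scale * x
proj(x) = [2.998308, 0.100806]
Step 3: Dot product.
a^T * proj(x) = -5*2.998308 + 5*0.100806 = -14.4875


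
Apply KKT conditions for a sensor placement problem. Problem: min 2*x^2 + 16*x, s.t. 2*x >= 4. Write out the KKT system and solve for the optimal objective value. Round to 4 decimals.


Step 1: Try lambda = 0 (constraint inactive).
x_unc = -16/(2*2) = -4.0
Check: 2*-4.0 = -8.0 < 4 -- violated!
Step 2: Constraint must be active: 2*x = 4
x* = 4/2 = 2.0
lambda = (2*2*2.0 + 16)/2 = 12.0
Step 3: Compute optimal value.
f(x*) = 2*2.0^2 + 16*2.0 = 40.0


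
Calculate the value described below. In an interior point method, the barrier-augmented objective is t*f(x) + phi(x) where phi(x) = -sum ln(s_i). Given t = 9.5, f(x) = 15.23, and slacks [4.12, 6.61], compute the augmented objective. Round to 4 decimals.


Step 1: Compute log-barrier.
ln values: [1.4159, 1.8886]
phi = -(1.4159 + 1.8886) = -3.3044
Step 2: Compute augmented objective.
t*f(x) = 9.5*15.23 = 144.685
Total = 144.685 - 3.3044 = 141.3806


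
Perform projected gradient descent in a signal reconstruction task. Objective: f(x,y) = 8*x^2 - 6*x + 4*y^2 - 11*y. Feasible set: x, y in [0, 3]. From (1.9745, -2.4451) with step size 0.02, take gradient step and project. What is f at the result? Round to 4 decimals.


Step 1: Compute gradient at (1.9745, -2.4451).
grad_x = 2*8*1.9745 - 6 = 25.592
grad_y = 2*4*-2.4451 - 11 = -30.5608
Step 2: Gradient step.
x_raw = 1.9745 - 0.02*25.592 = 1.4627
y_raw = -2.4451 - 0.02*-30.5608 = -1.8339
Step 3: Project onto [0, 3].
x_proj = clip(1.4627) = 1.4627
y_proj = clip(-1.8339) = 0.0
Step 4: Evaluate f.
f(1.4627, 0.0) = 8.339


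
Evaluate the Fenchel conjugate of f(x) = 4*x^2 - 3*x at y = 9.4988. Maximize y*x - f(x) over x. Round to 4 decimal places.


f*(y) = sup_x {y*x - a*x^2 - b*x} = sup_x {(y-b)*x - a*x^2}
FOC: (y - b) - 2a*x = 0 => x* = (y - b)/(2a)
x* = (9.4988 + 3)/(2*4) = 1.5624
f*(9.4988) = (y-b)^2/(4a) = (9.4988 + 3)^2/(4*4)
= 156.22/16 = 9.7638


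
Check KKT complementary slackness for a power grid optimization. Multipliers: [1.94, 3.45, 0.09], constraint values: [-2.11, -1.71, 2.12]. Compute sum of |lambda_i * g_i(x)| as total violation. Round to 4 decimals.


KKT complementary slackness check:
lambda_1 * g_1 = 1.94 * -2.11 = -4.0934
lambda_2 * g_2 = 3.45 * -1.71 = -5.8995
lambda_3 * g_3 = 0.09 * 2.12 = 0.1908
Total violation = 4.0934 + 5.8995 + 0.1908 = 10.1837


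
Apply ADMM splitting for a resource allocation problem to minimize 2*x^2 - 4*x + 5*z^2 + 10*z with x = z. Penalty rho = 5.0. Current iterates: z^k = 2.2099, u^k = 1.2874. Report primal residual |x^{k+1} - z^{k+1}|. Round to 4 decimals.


ADMM iteration with rho = 5.0, z^k = 2.2099, u^k = 1.2874
Step 1: x-update.
Minimize 2*x^2 - 4*x + (5.0/2)*(x - 2.2099 + 1.2874)^2
FOC: (2*2 + 5.0)*x = 4 + 5.0*(2.2099 - 1.2874)
x^{k+1} = 0.9569
Step 2: z-update.
Minimize 5*z^2 + 10*z + (5.0/2)*(0.9569 - z + 1.2874)^2
FOC: (2*5 + 5.0)*z = -10 + 5.0*(0.9569 + 1.2874)
z^{k+1} = 0.0814
Step 3: u-update.
u^{k+1} = 1.2874 + 0.9569 - 0.0814 = 2.1629
Step 4: Primal residual = |0.9569 - 0.0814| = 0.8755


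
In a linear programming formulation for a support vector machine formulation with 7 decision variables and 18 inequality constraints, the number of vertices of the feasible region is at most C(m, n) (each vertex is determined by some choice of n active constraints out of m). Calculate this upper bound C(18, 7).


Each vertex corresponds to some choice of n active constraints out of m, so the number of vertices is at most C(m, n) = m! / (n!(m-n)!).
m = 18, n = 7
Numerator: 18 * 17 * 16 * 15 * 14 * 13 * 12
Denominator: 7! = 5040
C(18, 7) = 31824


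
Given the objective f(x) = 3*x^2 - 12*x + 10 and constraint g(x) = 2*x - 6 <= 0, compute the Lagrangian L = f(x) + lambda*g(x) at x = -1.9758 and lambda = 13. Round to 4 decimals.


Step 1: Evaluate f(x).
f(-1.9758) = 3*(-1.9758)^2 - 12*(-1.9758) + 10 = 45.421
Step 2: Evaluate g(x).
g(-1.9758) = 2*-1.9758 - 6 = -9.9516
Step 3: Compute Lagrangian.
L = 45.421 + 13*-9.9516 = -83.9498


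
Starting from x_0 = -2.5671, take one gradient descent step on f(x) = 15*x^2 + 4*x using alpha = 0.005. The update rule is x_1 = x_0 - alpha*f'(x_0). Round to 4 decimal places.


We compute the gradient at x_0 and apply the update.
f'(x) = 30*x + 4
f'(-2.5671) = 30*-2.5671 + 4 = -73.013
x_1 = -2.5671 - 0.005*-73.013 = -2.202


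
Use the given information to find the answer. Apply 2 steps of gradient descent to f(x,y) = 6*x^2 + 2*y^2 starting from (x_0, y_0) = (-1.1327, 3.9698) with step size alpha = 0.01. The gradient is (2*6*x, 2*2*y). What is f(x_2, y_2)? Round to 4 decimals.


Gradient descent on f(x,y) = 6*x^2 + 2*y^2.
Starting point: (-1.1327, 3.9698), alpha = 0.01
Step 1: grad_x = 2*6*-1.1327 = -13.5924, grad_y = 2*2*3.9698 = 15.8792
  x_1 = -1.1327 - 0.01*-13.5924 = -0.9968
  y_1 = 3.9698 - 0.01*15.8792 = 3.811
Step 2: grad_x = 2*6*-0.9968 = -11.9613, grad_y = 2*2*3.811 = 15.244
  x_2 = -0.9968 - 0.01*-11.9613 = -0.8772
  y_2 = 3.811 - 0.01*15.244 = 3.6586
f(-0.8772, 3.6586) = 6*(-0.8772)^2 + 2*3.6586^2 = 31.3867


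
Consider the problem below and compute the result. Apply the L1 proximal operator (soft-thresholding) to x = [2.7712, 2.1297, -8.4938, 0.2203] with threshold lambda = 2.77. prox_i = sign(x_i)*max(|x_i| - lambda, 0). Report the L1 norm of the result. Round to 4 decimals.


Soft-thresholding with lambda = 2.77:
prox(2.7712) = sign(2.7712)*max(|2.7712| - 2.77, 0) = 0.0012
prox(2.1297) = sign(2.1297)*max(|2.1297| - 2.77, 0) = 0.0
prox(-8.4938) = sign(-8.4938)*max(|-8.4938| - 2.77, 0) = -5.7238
prox(0.2203) = sign(0.2203)*max(|0.2203| - 2.77, 0) = 0.0
prox(x) = [0.0012, 0.0, -5.7238, 0.0]
||prox(x)||_1 = 0.0012 + 0.0 + 5.7238 + 0.0 = 5.725


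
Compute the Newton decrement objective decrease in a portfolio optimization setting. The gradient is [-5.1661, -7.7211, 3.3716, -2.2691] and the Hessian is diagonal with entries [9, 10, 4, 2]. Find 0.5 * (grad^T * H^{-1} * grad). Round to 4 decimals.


Step 1: H is diagonal, so H^(-1) * g = [-0.574, -0.7721, 0.8429, -1.1346].
Step 2: g^T H^(-1) g = sum_i g_i^2 / H_ii
  = (-5.1661)^2/9 + (-7.7211)^2/10 + (3.3716)^2/4 + (-2.2691)^2/2
  = 2.9654 + 5.9615 + 2.8419 + 2.5744 = 14.3433
Step 3: Objective decrease = 0.5 * g^T H^(-1) g = 7.1716


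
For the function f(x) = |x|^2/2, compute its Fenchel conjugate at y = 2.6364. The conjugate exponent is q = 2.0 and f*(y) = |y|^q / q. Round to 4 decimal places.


The conjugate exponent q satisfies 1/p + 1/q = 1.
p = 2, so q = 2/(2 - 1) = 2.0
|y|^q = 2.6364^2.0 = 6.9506
f*(2.6364) = 6.9506 / 2.0 = 3.4753


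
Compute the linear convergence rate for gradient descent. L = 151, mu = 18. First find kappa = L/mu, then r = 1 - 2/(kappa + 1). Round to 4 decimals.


Step 1: Compute the condition number.
kappa = L/mu = 151/18 = 8.3889
Step 2: Compute the convergence rate.
r = 1 - 2/(kappa + 1) = 1 - 2*mu/(L + mu) = (L - mu)/(L + mu) = 133/169 = 0.787


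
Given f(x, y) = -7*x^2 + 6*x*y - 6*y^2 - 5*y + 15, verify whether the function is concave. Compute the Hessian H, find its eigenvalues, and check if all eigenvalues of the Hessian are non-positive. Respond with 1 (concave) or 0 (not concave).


The Hessian of f(x,y) = -7*x^2 + 6*x*y - 6*y^2 - 5*y + 15 is:
H = [[-14, 6], [6, -12]]
Trace = -14 - 12 = -26
Determinant = -14*-12 - (6)^2 = 132
Discriminant = (-26)^2 - 4*132 = 148.0
Eigenvalues: lambda_1 = -19.0828, lambda_2 = -6.9172
The function is concave.

1


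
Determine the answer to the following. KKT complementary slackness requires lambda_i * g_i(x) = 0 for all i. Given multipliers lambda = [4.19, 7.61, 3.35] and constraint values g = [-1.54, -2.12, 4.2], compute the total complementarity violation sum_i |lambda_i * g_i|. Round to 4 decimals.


KKT complementary slackness check:
lambda_1 * g_1 = 4.19 * -1.54 = -6.4526
lambda_2 * g_2 = 7.61 * -2.12 = -16.1332
lambda_3 * g_3 = 3.35 * 4.2 = 14.07
Total violation = 6.4526 + 16.1332 + 14.07 = 36.6558


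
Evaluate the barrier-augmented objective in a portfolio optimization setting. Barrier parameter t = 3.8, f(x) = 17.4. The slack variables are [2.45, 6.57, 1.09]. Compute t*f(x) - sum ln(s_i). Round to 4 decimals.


Step 1: Compute log-barrier.
ln values: [0.8961, 1.8825, 0.0862]
phi = -(0.8961 + 1.8825 + 0.0862) = -2.8648
Step 2: Compute augmented objective.
t*f(x) = 3.8*17.4 = 66.12
Total = 66.12 - 2.8648 = 63.2552


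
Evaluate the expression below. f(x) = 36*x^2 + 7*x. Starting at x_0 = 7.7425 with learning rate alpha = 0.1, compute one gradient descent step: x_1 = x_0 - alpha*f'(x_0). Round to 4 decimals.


We compute the gradient at x_0 and apply the update.
f'(x) = 72*x + 7
f'(7.7425) = 72*7.7425 + 7 = 564.46
x_1 = 7.7425 - 0.1*564.46 = -48.7035


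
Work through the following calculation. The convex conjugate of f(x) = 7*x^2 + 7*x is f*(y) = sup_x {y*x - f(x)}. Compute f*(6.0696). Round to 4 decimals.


f*(y) = sup_x {y*x - a*x^2 - b*x} = sup_x {(y-b)*x - a*x^2}
FOC: (y - b) - 2a*x = 0 => x* = (y - b)/(2a)
x* = (6.0696 - 7)/(2*7) = -0.0665
f*(6.0696) = (y-b)^2/(4a) = (6.0696 - 7)^2/(4*7)
= 0.8656/28 = 0.0309


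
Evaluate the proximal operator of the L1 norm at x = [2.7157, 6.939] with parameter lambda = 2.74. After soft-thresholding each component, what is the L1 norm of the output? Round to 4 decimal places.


Soft-thresholding with lambda = 2.74:
prox(2.7157) = sign(2.7157)*max(|2.7157| - 2.74, 0) = 0.0
prox(6.939) = sign(6.939)*max(|6.939| - 2.74, 0) = 4.199
prox(x) = [0.0, 4.199]
||prox(x)||_1 = 0.0 + 4.199 = 4.199


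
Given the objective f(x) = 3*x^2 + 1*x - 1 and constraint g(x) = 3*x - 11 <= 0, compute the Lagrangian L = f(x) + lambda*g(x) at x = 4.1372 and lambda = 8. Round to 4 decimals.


Step 1: Evaluate f(x).
f(4.1372) = 3*4.1372^2 + 1*4.1372 - 1 = 54.4865
Step 2: Evaluate g(x).
g(4.1372) = 3*4.1372 - 11 = 1.4116
Step 3: Compute Lagrangian.
L = 54.4865 + 8*1.4116 = 65.7793


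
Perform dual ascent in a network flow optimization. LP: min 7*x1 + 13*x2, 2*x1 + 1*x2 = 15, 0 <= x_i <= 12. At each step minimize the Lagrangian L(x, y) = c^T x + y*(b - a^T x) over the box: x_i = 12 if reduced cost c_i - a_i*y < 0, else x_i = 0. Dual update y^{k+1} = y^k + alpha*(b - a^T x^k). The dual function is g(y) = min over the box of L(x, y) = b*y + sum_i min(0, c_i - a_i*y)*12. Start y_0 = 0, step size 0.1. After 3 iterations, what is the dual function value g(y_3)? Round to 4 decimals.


Dual ascent for LP: min 7*x1 + 13*x2, 2*x1 + 1*x2 = 15, 0 <= x_i <= 12
Step 1: y^k = 0.0, reduced costs: (7.0, 13.0)
  x^k = (0.0, 0.0), subgradient = b - a^T x = 15.0
  y^{k+1} = 0.0 + 0.1*15.0 = 1.5
Step 2: y^k = 1.5, reduced costs: (4.0, 11.5)
  x^k = (0.0, 0.0), subgradient = b - a^T x = 15.0
  y^{k+1} = 1.5 + 0.1*15.0 = 3.0
Step 3: y^k = 3.0, reduced costs: (1.0, 10.0)
  x^k = (0.0, 0.0), subgradient = b - a^T x = 15.0
  y^{k+1} = 3.0 + 0.1*15.0 = 4.5
Dual objective at y_3 = 4.5: reduced costs (-2.0, 8.5), box minimizer x = (12.0, 0.0)
g(y_3) = b*y + (c1 - a1*y)*x1 + (c2 - a2*y)*x2 = 15*4.5 + (-2.0)*12.0 + 8.5*0.0 = 67.5 - 24.0 + 0.0 = 43.5


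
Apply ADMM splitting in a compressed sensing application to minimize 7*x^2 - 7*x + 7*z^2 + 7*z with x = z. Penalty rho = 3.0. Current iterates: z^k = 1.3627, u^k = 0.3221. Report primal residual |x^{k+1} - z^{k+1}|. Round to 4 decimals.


ADMM iteration with rho = 3.0, z^k = 1.3627, u^k = 0.3221
Step 1: x-update.
Minimize 7*x^2 - 7*x + (3.0/2)*(x - 1.3627 + 0.3221)^2
FOC: (2*7 + 3.0)*x = 7 + 3.0*(1.3627 - 0.3221)
x^{k+1} = 0.5954
Step 2: z-update.
Minimize 7*z^2 + 7*z + (3.0/2)*(0.5954 - z + 0.3221)^2
FOC: (2*7 + 3.0)*z = -7 + 3.0*(0.5954 + 0.3221)
z^{k+1} = -0.2499
Step 3: u-update.
u^{k+1} = 0.3221 + 0.5954 + 0.2499 = 1.1674
Step 4: Primal residual = |0.5954 + 0.2499| = 0.8453


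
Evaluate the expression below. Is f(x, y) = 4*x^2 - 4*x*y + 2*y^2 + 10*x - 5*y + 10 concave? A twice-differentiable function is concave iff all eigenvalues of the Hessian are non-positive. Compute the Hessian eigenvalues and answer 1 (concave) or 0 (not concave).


The Hessian of f(x,y) = 4*x^2 - 4*x*y + 2*y^2 + 10*x - 5*y + 10 is:
H = [[8, -4], [-4, 4]]
Trace = 8 + 4 = 12
Determinant = 8*4 - (-4)^2 = 16
Discriminant = (12)^2 - 4*16 = 80.0
Eigenvalues: lambda_1 = 1.5279, lambda_2 = 10.4721
The function is not concave.

0


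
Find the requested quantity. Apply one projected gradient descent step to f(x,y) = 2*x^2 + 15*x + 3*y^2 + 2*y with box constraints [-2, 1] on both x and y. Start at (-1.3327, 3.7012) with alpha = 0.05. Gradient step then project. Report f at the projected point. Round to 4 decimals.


Step 1: Compute gradient at (-1.3327, 3.7012).
grad_x = 2*2*-1.3327 + 15 = 9.6692
grad_y = 2*3*3.7012 + 2 = 24.2072
Step 2: Gradient step.
x_raw = -1.3327 - 0.05*9.6692 = -1.8162
y_raw = 3.7012 - 0.05*24.2072 = 2.4908
Step 3: Project onto [-2, 1].
x_proj = clip(-1.8162) = -1.8162
y_proj = clip(2.4908) = 1.0
Step 4: Evaluate f.
f(-1.8162, 1.0) = -15.6455


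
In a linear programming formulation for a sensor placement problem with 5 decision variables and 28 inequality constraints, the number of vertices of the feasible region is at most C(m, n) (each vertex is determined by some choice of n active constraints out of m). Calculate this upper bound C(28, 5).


Each vertex corresponds to some choice of n active constraints out of m, so the number of vertices is at most C(m, n) = m! / (n!(m-n)!).
m = 28, n = 5
Numerator: 28 * 27 * 26 * 25 * 24
Denominator: 5! = 120
C(28, 5) = 98280


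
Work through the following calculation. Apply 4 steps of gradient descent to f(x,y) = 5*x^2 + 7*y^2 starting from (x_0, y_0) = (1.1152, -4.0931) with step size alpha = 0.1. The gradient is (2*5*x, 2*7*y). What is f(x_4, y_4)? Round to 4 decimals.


Gradient descent on f(x,y) = 5*x^2 + 7*y^2.
Starting point: (1.1152, -4.0931), alpha = 0.1
Step 1: grad_x = 2*5*1.1152 = 11.152, grad_y = 2*7*-4.0931 = -57.3034
  x_1 = 1.1152 - 0.1*11.152 = 0.0
  y_1 = -4.0931 - 0.1*-57.3034 = 1.6372
Step 2: grad_x = 2*5*0.0 = 0.0, grad_y = 2*7*1.6372 = 22.9214
  x_2 = 0.0 - 0.1*0.0 = 0.0
  y_2 = 1.6372 - 0.1*22.9214 = -0.6549
Step 3: grad_x = 2*5*0.0 = 0.0, grad_y = 2*7*-0.6549 = -9.1685
  x_3 = 0.0 - 0.1*0.0 = 0.0
  y_3 = -0.6549 - 0.1*-9.1685 = 0.262
Step 4: grad_x = 2*5*0.0 = 0.0, grad_y = 2*7*0.262 = 3.6674
  x_4 = 0.0 - 0.1*0.0 = 0.0
  y_4 = 0.262 - 0.1*3.6674 = -0.1048
f(0.0, -0.1048) = 5*0.0^2 + 7*(-0.1048)^2 = 0.0769


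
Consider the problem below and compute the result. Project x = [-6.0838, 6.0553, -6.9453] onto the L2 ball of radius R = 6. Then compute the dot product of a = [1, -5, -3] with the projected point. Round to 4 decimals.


Step 1: Compute ||x|| (intermediates to 6 decimals).
||x|| = sqrt((-6.0838)^2 + 6.0553^2 + (-6.9453)^2) = 11.041579
Step 2: Project.
Since ||x|| > R, scale = R/||x|| = 6/11.041579 = 0.543401, proj(x) = scale * x
proj(x) = [-3.305943, 3.290456, -3.774083]
Step 3: Dot product.
a^T * proj(x) = 1*(-3.305943) - 5*3.290456 - 3*(-3.774083) = -8.436


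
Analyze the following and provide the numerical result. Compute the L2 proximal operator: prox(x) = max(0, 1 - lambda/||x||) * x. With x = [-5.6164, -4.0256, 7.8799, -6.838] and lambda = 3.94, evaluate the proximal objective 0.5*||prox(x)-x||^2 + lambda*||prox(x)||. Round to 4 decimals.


Step 1: Compute ||x||.
||x|| = 12.514
Step 2: Compute scaling factor.
scale = max(0, 1 - 3.94/12.514) = 0.6852
Step 3: prox(x) = [-3.8481, -2.7582, 5.3989, -4.6851]
||prox(x)|| = 8.574
Step 4: Proximal objective.
0.5*||prox-x||^2 = 7.7618
lambda*||prox|| = 33.7816
Total = 41.5434


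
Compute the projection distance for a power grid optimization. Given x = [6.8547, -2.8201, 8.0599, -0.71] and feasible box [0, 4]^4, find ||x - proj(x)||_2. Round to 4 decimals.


Project each component onto [0, 4].
clip(6.8547) = 4.0, clip(-2.8201) = 0.0, clip(8.0599) = 4.0, clip(-0.71) = 0.0
Projection = [4.0, 0.0, 4.0, 0.0]
Squared diffs: [8.1493, 7.953, 16.4828, 0.5041]
Distance = sqrt(33.0892) = 5.7523


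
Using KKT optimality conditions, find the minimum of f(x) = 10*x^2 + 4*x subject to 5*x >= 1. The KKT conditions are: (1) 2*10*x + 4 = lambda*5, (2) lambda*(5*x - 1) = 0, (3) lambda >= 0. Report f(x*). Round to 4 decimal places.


Step 1: Try lambda = 0 (constraint inactive).
x_unc = -4/(2*10) = -0.2
Check: 5*-0.2 = -1.0 < 1 -- violated!
Step 2: Constraint must be active: 5*x = 1
x* = 1/5 = 0.2
lambda = (2*10*0.2 + 4)/5 = 1.6
Step 3: Compute optimal value.
f(x*) = 10*0.2^2 + 4*0.2 = 1.2


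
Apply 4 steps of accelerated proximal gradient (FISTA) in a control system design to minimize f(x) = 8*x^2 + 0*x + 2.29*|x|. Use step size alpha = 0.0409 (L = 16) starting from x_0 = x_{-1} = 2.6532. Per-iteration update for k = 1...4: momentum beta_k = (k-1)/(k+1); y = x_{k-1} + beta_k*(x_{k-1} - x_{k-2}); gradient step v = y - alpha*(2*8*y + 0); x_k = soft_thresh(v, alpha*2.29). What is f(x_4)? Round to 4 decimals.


FISTA on f(x) = 8*x^2 + 0*x + 2.29*|x|
L = 16, alpha = 0.0409
Iteration 1: beta = 0.0, y = 2.6532 + 0.0*(2.6532 - 2.6532) = 2.6532
  grad(y) = 42.4512, v = y - alpha*grad = 0.9169
  prox(v) = soft_thresh(0.9169, 0.0937) = 0.8233
Iteration 2: beta = 0.3333, y = 0.8233 + 0.3333*(0.8233 - 2.6532) = 0.2133
  grad(y) = 3.413, v = y - alpha*grad = 0.0737
  prox(v) = soft_thresh(0.0737, 0.0937) = 0.0
Iteration 3: beta = 0.5, y = 0.0 + 0.5*(0.0 - 0.8233) = -0.4116
  grad(y) = -6.5863, v = y - alpha*grad = -0.1423
  prox(v) = soft_thresh(-0.1423, 0.0937) = -0.0486
Iteration 4: beta = 0.6, y = -0.0486 + 0.6*(-0.0486 - 0.0) = -0.0778
  grad(y) = -1.2442, v = y - alpha*grad = -0.0269
  prox(v) = soft_thresh(-0.0269, 0.0937) = 0.0
f(x_4) = 8*0.0^2 + 0*0.0 + 2.29*|0.0| = 0.0


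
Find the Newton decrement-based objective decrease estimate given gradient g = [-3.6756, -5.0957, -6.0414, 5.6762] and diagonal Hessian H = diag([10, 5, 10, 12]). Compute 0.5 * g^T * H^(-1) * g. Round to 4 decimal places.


Step 1: H is diagonal, so H^(-1) * g = [-0.3676, -1.0191, -0.6041, 0.473].
Step 2: g^T H^(-1) g = sum_i g_i^2 / H_ii
  = (-3.6756)^2/10 + (-5.0957)^2/5 + (-6.0414)^2/10 + (5.6762)^2/12
  = 1.351 + 5.1932 + 3.6499 + 2.6849 = 12.879
Step 3: Objective decrease = 0.5 * g^T H^(-1) g = 6.4395


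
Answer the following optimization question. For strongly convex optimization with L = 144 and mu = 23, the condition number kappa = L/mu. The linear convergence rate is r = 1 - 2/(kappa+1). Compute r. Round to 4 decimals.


Step 1: Compute the condition number.
kappa = L/mu = 144/23 = 6.2609
Step 2: Compute the convergence rate.
r = 1 - 2/(kappa + 1) = 1 - 2*mu/(L + mu) = (L - mu)/(L + mu) = 121/167 = 0.7246


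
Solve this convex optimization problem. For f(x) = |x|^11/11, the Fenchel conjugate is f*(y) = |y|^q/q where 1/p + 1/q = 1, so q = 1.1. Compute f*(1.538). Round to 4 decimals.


The conjugate exponent q satisfies 1/p + 1/q = 1.
p = 11, so q = 11/(11 - 1) = 1.1
|y|^q = 1.538^1.1 = 1.6057
f*(1.538) = 1.6057 / 1.1 = 1.4597


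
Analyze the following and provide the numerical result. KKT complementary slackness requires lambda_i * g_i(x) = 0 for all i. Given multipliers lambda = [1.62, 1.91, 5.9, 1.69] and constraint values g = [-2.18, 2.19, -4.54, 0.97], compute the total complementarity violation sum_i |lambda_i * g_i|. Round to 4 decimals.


KKT complementary slackness check:
lambda_1 * g_1 = 1.62 * -2.18 = -3.5316
lambda_2 * g_2 = 1.91 * 2.19 = 4.1829
lambda_3 * g_3 = 5.9 * -4.54 = -26.786
lambda_4 * g_4 = 1.69 * 0.97 = 1.6393
Total violation = 3.5316 + 4.1829 + 26.786 + 1.6393 = 36.1398


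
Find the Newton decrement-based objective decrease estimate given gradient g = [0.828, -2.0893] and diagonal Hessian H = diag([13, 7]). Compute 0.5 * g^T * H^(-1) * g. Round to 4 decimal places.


Step 1: H is diagonal, so H^(-1) * g = [0.0637, -0.2985].
Step 2: g^T H^(-1) g = sum_i g_i^2 / H_ii
  = (0.828)^2/13 + (-2.0893)^2/7
  = 0.0527 + 0.6236 = 0.6763
Step 3: Objective decrease = 0.5 * g^T H^(-1) g = 0.3382


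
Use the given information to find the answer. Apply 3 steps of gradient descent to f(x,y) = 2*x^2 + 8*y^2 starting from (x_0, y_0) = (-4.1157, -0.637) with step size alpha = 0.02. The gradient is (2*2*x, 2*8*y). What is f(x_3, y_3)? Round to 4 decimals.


Gradient descent on f(x,y) = 2*x^2 + 8*y^2.
Starting point: (-4.1157, -0.637), alpha = 0.02
Step 1: grad_x = 2*2*-4.1157 = -16.4628, grad_y = 2*8*-0.637 = -10.192
  x_1 = -4.1157 - 0.02*-16.4628 = -3.7864
  y_1 = -0.637 - 0.02*-10.192 = -0.4332
Step 2: grad_x = 2*2*-3.7864 = -15.1458, grad_y = 2*8*-0.4332 = -6.9306
  x_2 = -3.7864 - 0.02*-15.1458 = -3.4835
  y_2 = -0.4332 - 0.02*-6.9306 = -0.2945
Step 3: grad_x = 2*2*-3.4835 = -13.9341, grad_y = 2*8*-0.2945 = -4.7128
  x_3 = -3.4835 - 0.02*-13.9341 = -3.2048
  y_3 = -0.2945 - 0.02*-4.7128 = -0.2003
f(-3.2048, -0.2003) = 2*(-3.2048)^2 + 8*(-0.2003)^2 = 20.863


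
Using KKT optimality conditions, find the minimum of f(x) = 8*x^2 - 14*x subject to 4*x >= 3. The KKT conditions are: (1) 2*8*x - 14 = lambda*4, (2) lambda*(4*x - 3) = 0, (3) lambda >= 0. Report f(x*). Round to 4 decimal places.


Step 1: Try lambda = 0 (constraint inactive).
Stationarity: 2*8*x - 14 = 0
x* = 14/(2*8) = 0.875
Check constraint: 4*0.875 = 3.5 >= 3 -- satisfied.
Step 2: Compute optimal value.
f(x*) = 8*0.875^2 - 14*0.875 = -6.125


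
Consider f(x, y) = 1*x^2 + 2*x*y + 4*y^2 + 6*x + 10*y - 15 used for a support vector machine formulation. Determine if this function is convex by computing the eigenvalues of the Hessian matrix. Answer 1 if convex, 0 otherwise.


The Hessian of f(x,y) = 1*x^2 + 2*x*y + 4*y^2 + 6*x + 10*y - 15 is:
H = [[2, 2], [2, 8]]
Trace = 2 + 8 = 10
Determinant = 2*8 - (2)^2 = 12
Discriminant = (10)^2 - 4*12 = 52.0
Eigenvalues: lambda_1 = 1.3944, lambda_2 = 8.6056
The function is convex.

1


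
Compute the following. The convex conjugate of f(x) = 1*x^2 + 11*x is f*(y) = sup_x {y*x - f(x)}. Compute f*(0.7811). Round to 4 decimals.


f*(y) = sup_x {y*x - a*x^2 - b*x} = sup_x {(y-b)*x - a*x^2}
FOC: (y - b) - 2a*x = 0 => x* = (y - b)/(2a)
x* = (0.7811 - 11)/(2*1) = -5.1095
f*(0.7811) = (y-b)^2/(4a) = (0.7811 - 11)^2/(4*1)
= 104.4259/4 = 26.1065


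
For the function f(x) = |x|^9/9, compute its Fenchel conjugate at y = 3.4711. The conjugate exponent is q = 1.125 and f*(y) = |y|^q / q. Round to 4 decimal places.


The conjugate exponent q satisfies 1/p + 1/q = 1.
p = 9, so q = 9/(9 - 1) = 1.125
|y|^q = 3.4711^1.125 = 4.0553
f*(3.4711) = 4.0553 / 1.125 = 3.6047


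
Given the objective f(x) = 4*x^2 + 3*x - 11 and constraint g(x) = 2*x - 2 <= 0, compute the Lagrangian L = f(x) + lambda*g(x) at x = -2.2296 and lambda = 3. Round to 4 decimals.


Step 1: Evaluate f(x).
f(-2.2296) = 4*(-2.2296)^2 + 3*(-2.2296) - 11 = 2.1957
Step 2: Evaluate g(x).
g(-2.2296) = 2*-2.2296 - 2 = -6.4592
Step 3: Compute Lagrangian.
L = 2.1957 + 3*-6.4592 = -17.1819


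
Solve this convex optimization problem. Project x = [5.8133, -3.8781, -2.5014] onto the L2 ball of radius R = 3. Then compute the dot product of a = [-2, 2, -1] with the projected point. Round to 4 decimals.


Step 1: Compute ||x|| (intermediates to 6 decimals).
||x|| = sqrt(5.8133^2 + (-3.8781)^2 + (-2.5014)^2) = 7.422339
Step 2: Project.
Since ||x|| > R, scale = R/||x|| = 3/7.422339 = 0.404185, proj(x) = scale * x
proj(x) = [2.349649, -1.56747, -1.011028]
Step 3: Dot product.
a^T * proj(x) = -2*2.349649 + 2*(-1.56747) - 1*(-1.011028) = -6.8232


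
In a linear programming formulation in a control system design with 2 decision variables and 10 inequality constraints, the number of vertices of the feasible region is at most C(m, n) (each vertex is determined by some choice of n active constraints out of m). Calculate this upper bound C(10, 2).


Each vertex corresponds to some choice of n active constraints out of m, so the number of vertices is at most C(m, n) = m! / (n!(m-n)!).
m = 10, n = 2
Numerator: 10 * 9
Denominator: 2! = 2
C(10, 2) = 45


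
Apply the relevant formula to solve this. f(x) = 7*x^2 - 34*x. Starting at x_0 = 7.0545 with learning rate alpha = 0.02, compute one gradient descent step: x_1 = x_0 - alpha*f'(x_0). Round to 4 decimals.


We compute the gradient at x_0 and apply the update.
f'(x) = 14*x - 34
f'(7.0545) = 14*7.0545 - 34 = 64.763
x_1 = 7.0545 - 0.02*64.763 = 5.7592


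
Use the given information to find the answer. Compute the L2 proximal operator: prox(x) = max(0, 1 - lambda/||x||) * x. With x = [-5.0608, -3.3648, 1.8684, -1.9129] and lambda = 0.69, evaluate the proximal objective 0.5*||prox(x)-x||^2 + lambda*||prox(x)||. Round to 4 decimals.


Step 1: Compute ||x||.
||x|| = 6.6396
Step 2: Compute scaling factor.
scale = max(0, 1 - 0.69/6.6396) = 0.8961
Step 3: prox(x) = [-4.5349, -3.0151, 1.6742, -1.7141]
||prox(x)|| = 5.9496
Step 4: Proximal objective.
0.5*||prox-x||^2 = 0.2381
lambda*||prox|| = 4.1052
Total = 4.3432


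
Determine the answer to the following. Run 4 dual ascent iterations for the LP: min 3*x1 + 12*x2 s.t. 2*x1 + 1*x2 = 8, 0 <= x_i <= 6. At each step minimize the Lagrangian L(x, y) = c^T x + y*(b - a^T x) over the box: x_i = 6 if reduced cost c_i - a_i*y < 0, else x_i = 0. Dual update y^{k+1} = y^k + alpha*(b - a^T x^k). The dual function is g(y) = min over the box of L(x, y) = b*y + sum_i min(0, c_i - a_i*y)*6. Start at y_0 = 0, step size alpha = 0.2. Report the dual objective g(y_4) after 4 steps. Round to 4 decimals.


Dual ascent for LP: min 3*x1 + 12*x2, 2*x1 + 1*x2 = 8, 0 <= x_i <= 6
Step 1: y^k = 0.0, reduced costs: (3.0, 12.0)
  x^k = (0.0, 0.0), subgradient = b - a^T x = 8.0
  y^{k+1} = 0.0 + 0.2*8.0 = 1.6
Step 2: y^k = 1.6, reduced costs: (-0.2, 10.4)
  x^k = (6.0, 0.0), subgradient = b - a^T x = -4.0
  y^{k+1} = 1.6 + 0.2*-4.0 = 0.8
Step 3: y^k = 0.8, reduced costs: (1.4, 11.2)
  x^k = (0.0, 0.0), subgradient = b - a^T x = 8.0
  y^{k+1} = 0.8 + 0.2*8.0 = 2.4
Step 4: y^k = 2.4, reduced costs: (-1.8, 9.6)
  x^k = (6.0, 0.0), subgradient = b - a^T x = -4.0
  y^{k+1} = 2.4 + 0.2*-4.0 = 1.6
Dual objective at y_4 = 1.6: reduced costs (-0.2, 10.4), box minimizer x = (6.0, 0.0)
g(y_4) = b*y + (c1 - a1*y)*x1 + (c2 - a2*y)*x2 = 8*1.6 + (-0.2)*6.0 + 10.4*0.0 = 12.8 - 1.2 + 0.0 = 11.6


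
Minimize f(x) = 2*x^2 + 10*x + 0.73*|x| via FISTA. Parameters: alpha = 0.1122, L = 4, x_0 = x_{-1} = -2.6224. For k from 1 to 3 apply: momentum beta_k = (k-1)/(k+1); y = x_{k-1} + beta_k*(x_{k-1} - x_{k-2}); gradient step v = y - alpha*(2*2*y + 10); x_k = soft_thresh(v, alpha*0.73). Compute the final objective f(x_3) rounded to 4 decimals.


FISTA on f(x) = 2*x^2 + 10*x + 0.73*|x|
L = 4, alpha = 0.1122
Iteration 1: beta = 0.0, y = -2.6224 + 0.0*(-2.6224 + 2.6224) = -2.6224
  grad(y) = -0.4896, v = y - alpha*grad = -2.5675
  prox(v) = soft_thresh(-2.5675, 0.0819) = -2.4856
Iteration 2: beta = 0.3333, y = -2.4856 + 0.3333*(-2.4856 + 2.6224) = -2.4399
  grad(y) = 0.2402, v = y - alpha*grad = -2.4669
  prox(v) = soft_thresh(-2.4669, 0.0819) = -2.385
Iteration 3: beta = 0.5, y = -2.385 + 0.5*(-2.385 + 2.4856) = -2.3347
  grad(y) = 0.6612, v = y - alpha*grad = -2.4089
  prox(v) = soft_thresh(-2.4089, 0.0819) = -2.327
f(x_3) = 2*(-2.327)^2 + 10*(-2.327) + 0.73*|-2.327| = -10.7414


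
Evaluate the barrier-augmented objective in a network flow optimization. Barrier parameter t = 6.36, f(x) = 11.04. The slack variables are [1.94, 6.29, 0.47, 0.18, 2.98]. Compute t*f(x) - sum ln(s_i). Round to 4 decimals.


Step 1: Compute log-barrier.
ln values: [0.6627, 1.839, -0.755, -1.7148, 1.0919]
phi = -(0.6627 + 1.839 - 0.755 - 1.7148 + 1.0919) = -1.1238
Step 2: Compute augmented objective.
t*f(x) = 6.36*11.04 = 70.2144
Total = 70.2144 - 1.1238 = 69.0906


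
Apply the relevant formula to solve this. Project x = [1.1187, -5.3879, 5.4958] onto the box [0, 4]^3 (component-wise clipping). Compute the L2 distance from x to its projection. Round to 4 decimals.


Project each component onto [0, 4].
clip(1.1187) = 1.1187, clip(-5.3879) = 0.0, clip(5.4958) = 4.0
Projection = [1.1187, 0.0, 4.0]
Squared diffs: [0.0, 29.0295, 2.2374]
Distance = sqrt(31.2669) = 5.5917


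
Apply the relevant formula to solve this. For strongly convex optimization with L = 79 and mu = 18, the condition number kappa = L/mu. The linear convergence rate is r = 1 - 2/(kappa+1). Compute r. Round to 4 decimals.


Step 1: Compute the condition number.
kappa = L/mu = 79/18 = 4.3889
Step 2: Compute the convergence rate.
r = 1 - 2/(kappa + 1) = 1 - 2*mu/(L + mu) = (L - mu)/(L + mu) = 61/97 = 0.6289
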